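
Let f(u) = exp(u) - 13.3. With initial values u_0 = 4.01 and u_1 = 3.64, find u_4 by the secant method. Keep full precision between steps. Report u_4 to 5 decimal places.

Secant update: u_(k+1) = u_k − f(u_k)·(u_k − u_(k-1))/(f(u_k) − f(u_(k-1))).
f(u_0) = 41.846871, f(u_1) = 24.791837
u_2 = 3.640000 - (24.791837)·(3.640000 - 4.010000)/(24.791837 - (41.846871)) = 3.102154; f(u_2) = 8.945820
u_3 = 3.102154 - (8.945820)·(3.102154 - 3.640000)/(8.945820 - (24.791837)) = 2.798515; f(u_3) = 3.120243
u_4 = 2.798515 - (3.120243)·(2.798515 - 3.102154)/(3.120243 - (8.945820)) = 2.635882; f(u_4) = 0.655621

2.63588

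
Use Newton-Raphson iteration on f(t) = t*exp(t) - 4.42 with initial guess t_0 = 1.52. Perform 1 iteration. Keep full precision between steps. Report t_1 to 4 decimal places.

1.3004

f'(t) = (t+1)*exp(t)
t_0 = 1.520000: f = 2.529782, f' = 11.522007 → t_1 = 1.520000 - (2.529782)/(11.522007) = 1.300439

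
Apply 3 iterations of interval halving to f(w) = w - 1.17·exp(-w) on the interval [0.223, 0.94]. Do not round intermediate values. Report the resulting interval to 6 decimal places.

[0.581500, 0.671125]

f(0.223000) = -0.713134, f(0.940000) = 0.482965 (opposite signs)
step 1: m = 0.581500, f(m) = -0.072599 < 0 → root in [0.581500, 0.940000]
step 2: m = 0.760750, f(m) = 0.213991 > 0 → root in [0.581500, 0.760750]
step 3: m = 0.671125, f(m) = 0.073099 > 0 → root in [0.581500, 0.671125]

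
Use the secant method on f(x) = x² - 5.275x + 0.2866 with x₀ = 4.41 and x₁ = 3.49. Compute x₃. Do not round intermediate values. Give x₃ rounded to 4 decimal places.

f(x_0) = -3.528050, f(x_1) = -5.943050
x_2 = 3.490000 - (-5.943050)·(3.490000 - 4.410000)/(-5.943050 - (-3.528050)) = 5.754019; f(x_2) = 3.042885
x_3 = 5.754019 - (3.042885)·(5.754019 - 3.490000)/(3.042885 - (-5.943050)) = 4.987360; f(x_3) = -1.147965

4.9874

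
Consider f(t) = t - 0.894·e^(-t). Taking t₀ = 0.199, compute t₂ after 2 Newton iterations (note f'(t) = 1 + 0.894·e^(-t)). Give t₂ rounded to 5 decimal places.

0.52745

t_0 = 0.199000: f = -0.533678, f' = 1.732678 → t_1 = 0.199000 - (-0.533678)/(1.732678) = 0.507007
t_1 = 0.507007: f = -0.031445, f' = 1.538452 → t_2 = 0.507007 - (-0.031445)/(1.538452) = 0.527447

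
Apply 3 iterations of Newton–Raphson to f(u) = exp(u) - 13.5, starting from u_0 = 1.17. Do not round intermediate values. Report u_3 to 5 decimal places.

Newton update: u ← u − f(u)/f'(u).
f'(u) = exp(u)
u_0 = 1.170000: f = -10.278007, f' = 3.221993 → u_1 = 1.170000 - (-10.278007)/(3.221993) = 4.359954
u_1 = 4.359954: f = 64.753512, f' = 78.253512 → u_2 = 4.359954 - (64.753512)/(78.253512) = 3.532470
u_2 = 3.532470: f = 20.708355, f' = 34.208355 → u_3 = 3.532470 - (20.708355)/(34.208355) = 2.927110

2.92711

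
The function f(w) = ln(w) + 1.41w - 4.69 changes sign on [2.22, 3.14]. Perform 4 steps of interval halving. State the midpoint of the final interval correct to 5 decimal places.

f(2.220000) = -0.762293, f(3.140000) = 0.881623 (opposite signs)
step 1: m = 2.680000, f(m) = 0.074617 > 0 → root in [2.220000, 2.680000]
step 2: m = 2.450000, f(m) = -0.339412 < 0 → root in [2.450000, 2.680000]
step 3: m = 2.565000, f(m) = -0.131392 < 0 → root in [2.565000, 2.680000]
step 4: m = 2.622500, f(m) = -0.028147 < 0 → root in [2.622500, 2.680000]
Midpoint of [2.622500, 2.680000] = 2.651250

2.65125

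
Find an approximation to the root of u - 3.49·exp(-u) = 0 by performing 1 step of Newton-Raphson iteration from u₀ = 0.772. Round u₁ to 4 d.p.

1.0938

Newton update: u ← u − f(u)/f'(u).
f'(u) = 1 + 3.49·exp(-u)
u_0 = 0.772000: f = -0.840687, f' = 2.612687 → u_1 = 0.772000 - (-0.840687)/(2.612687) = 1.093771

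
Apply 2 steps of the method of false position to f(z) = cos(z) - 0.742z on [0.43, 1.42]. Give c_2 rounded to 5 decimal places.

0.86540

f(0.430000) = 0.589906, f(1.420000) = -0.903415
step 1: c = 0.821079, f(c) = 0.072191 > 0 → new bracket [0.821079, 1.420000]
step 2: c = 0.865397, f(c) = 0.006213 > 0 → new bracket [0.865397, 1.420000]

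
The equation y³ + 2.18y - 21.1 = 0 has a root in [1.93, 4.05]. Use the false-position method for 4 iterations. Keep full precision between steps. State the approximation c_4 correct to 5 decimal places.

2.48417

f(1.930000) = -9.703543, f(4.050000) = 54.159125
step 1: c = 2.252121, f(c) = -4.767507 < 0 → new bracket [2.252121, 4.050000]
step 2: c = 2.397580, f(c) = -2.091053 < 0 → new bracket [2.397580, 4.050000]
step 3: c = 2.459007, f(c) = -0.870444 < 0 → new bracket [2.459007, 4.050000]
step 4: c = 2.484173, f(c) = -0.354381 < 0 → new bracket [2.484173, 4.050000]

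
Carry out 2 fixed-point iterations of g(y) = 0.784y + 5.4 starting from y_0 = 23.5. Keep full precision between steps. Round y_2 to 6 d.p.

24.078016

y_1 = g(23.500000) = 23.824000
y_2 = g(23.824000) = 24.078016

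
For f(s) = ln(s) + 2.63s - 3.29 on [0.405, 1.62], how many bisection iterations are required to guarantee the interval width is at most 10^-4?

14

Initial width b − a = 1.62 − 0.405 = 1.215000.
After n steps the width is (b−a)/2^n; need (b−a)/2^n ≤ 10^-4.
So n ≥ log₂(1.215000/10^-4) = log₂(12150.0000) ≈ 13.5687.
Hence n = 14.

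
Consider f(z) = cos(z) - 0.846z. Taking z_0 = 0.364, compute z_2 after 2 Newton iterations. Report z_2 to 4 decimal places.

0.8138

f'(z) = -sin(z) - 0.846
z_0 = 0.364000: f = 0.626536, f' = -1.202015 → z_1 = 0.364000 - (0.626536)/(-1.202015) = 0.885238
z_1 = 0.885238: f = -0.115807, f' = -1.620066 → z_2 = 0.885238 - (-0.115807)/(-1.620066) = 0.813756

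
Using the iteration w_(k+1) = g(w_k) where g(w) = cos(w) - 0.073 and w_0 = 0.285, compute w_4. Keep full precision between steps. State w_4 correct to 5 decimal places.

0.64157

w_1 = g(0.285000) = 0.886662
w_2 = g(0.886662) = 0.559003
w_3 = g(0.559003) = 0.774784
w_4 = g(0.774784) = 0.641572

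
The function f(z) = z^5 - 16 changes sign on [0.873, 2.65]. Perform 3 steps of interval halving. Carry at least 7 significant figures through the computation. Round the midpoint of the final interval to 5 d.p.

f(0.873000) = -15.492926, f(2.650000) = 114.686092 (opposite signs)
step 1: m = 1.761500, f(m) = 0.959508 > 0 → root in [0.873000, 1.761500]
step 2: m = 1.317250, f(m) = -12.034107 < 0 → root in [1.317250, 1.761500]
step 3: m = 1.539375, f(m) = -7.355853 < 0 → root in [1.539375, 1.761500]
Midpoint of [1.539375, 1.761500] = 1.650437

1.65044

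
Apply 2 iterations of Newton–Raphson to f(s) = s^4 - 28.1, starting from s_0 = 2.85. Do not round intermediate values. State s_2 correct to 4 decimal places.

2.3137

Newton update: s ← s − f(s)/f'(s).
f'(s) = 4s^3
s_0 = 2.850000: f = 37.875006, f' = 92.596500 → s_1 = 2.850000 - (37.875006)/(92.596500) = 2.440967
s_1 = 2.440967: f = 7.401587, f' = 58.176263 → s_2 = 2.440967 - (7.401587)/(58.176263) = 2.313740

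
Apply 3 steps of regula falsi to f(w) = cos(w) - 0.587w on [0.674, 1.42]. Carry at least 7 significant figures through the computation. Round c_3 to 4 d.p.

False-position update: c = (a·f(b) − b·f(a))/(f(b) − f(a)); replace the endpoint whose sign matches f(c).
f(0.674000) = 0.385693, f(1.420000) = -0.683315
step 1: c = 0.943154, f(c) = 0.033607 > 0 → new bracket [0.943154, 1.420000]
step 2: c = 0.965507, f(c) = 0.002248 > 0 → new bracket [0.965507, 1.420000]
step 3: c = 0.966997, f(c) = 0.000147 > 0 → new bracket [0.966997, 1.420000]

0.9670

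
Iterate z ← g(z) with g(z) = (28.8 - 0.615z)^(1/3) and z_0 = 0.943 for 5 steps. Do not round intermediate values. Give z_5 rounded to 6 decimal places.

2.998370

z_1 = g(0.943000) = 3.044523
z_2 = g(3.044523) = 2.997317
z_3 = g(2.997317) = 2.998394
z_4 = g(2.998394) = 2.998369
z_5 = g(2.998369) = 2.998370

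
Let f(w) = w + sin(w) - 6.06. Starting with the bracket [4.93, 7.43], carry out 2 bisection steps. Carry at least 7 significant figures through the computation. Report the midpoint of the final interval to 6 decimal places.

5.867500

f(4.930000) = -2.106416, f(7.430000) = 2.281458 (opposite signs)
step 1: m = 6.180000, f(m) = 0.016998 > 0 → root in [4.930000, 6.180000]
step 2: m = 5.555000, f(m) = -1.170516 < 0 → root in [5.555000, 6.180000]
Midpoint of [5.555000, 6.180000] = 5.867500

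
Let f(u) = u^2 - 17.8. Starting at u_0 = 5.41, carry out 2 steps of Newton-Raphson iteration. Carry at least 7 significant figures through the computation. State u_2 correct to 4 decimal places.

4.2210

f'(u) = 2u
u_0 = 5.410000: f = 11.468100, f' = 10.820000 → u_1 = 5.410000 - (11.468100)/(10.820000) = 4.350102
u_1 = 4.350102: f = 1.123384, f' = 8.700203 → u_2 = 4.350102 - (1.123384)/(8.700203) = 4.220980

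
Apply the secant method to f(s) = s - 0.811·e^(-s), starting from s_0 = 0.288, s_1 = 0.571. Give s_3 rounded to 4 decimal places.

0.4945

f(s_0) = -0.320057, f(s_1) = 0.112817
s_2 = 0.571000 - (0.112817)·(0.571000 - 0.288000)/(0.112817 - (-0.320057)) = 0.497243; f(s_2) = 0.003989
s_3 = 0.497243 - (0.003989)·(0.497243 - 0.571000)/(0.003989 - (0.112817)) = 0.494540; f(s_3) = -0.000050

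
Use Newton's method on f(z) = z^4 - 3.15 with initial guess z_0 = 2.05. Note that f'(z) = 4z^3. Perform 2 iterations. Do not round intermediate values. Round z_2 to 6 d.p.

1.403887

Newton update: z ← z − f(z)/f'(z).
z_0 = 2.050000: f = 14.511006, f' = 34.460500 → z_1 = 2.050000 - (14.511006)/(34.460500) = 1.628909
z_1 = 1.628909: f = 3.890237, f' = 17.288227 → z_2 = 1.628909 - (3.890237)/(17.288227) = 1.403887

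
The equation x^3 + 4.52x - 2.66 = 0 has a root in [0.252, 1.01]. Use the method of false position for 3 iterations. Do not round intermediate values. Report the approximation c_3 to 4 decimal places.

f(0.252000) = -1.504957, f(1.010000) = 2.935501
step 1: c = 0.508901, f(c) = -0.227973 < 0 → new bracket [0.508901, 1.010000]
step 2: c = 0.545012, f(c) = -0.034656 < 0 → new bracket [0.545012, 1.010000]
step 3: c = 0.550438, f(c) = -0.005250 < 0 → new bracket [0.550438, 1.010000]

0.5504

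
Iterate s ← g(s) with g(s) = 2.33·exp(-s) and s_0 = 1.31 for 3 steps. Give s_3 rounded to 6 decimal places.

0.672530

s_1 = g(1.310000) = 0.628681
s_2 = g(0.628681) = 1.242577
s_3 = g(1.242577) = 0.672530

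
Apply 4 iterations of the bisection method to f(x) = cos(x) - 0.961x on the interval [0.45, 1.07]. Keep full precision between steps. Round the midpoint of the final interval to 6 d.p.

f(0.450000) = 0.467997, f(1.070000) = -0.548146 (opposite signs)
step 1: m = 0.760000, f(m) = -0.005524 < 0 → root in [0.450000, 0.760000]
step 2: m = 0.605000, f(m) = 0.241097 > 0 → root in [0.605000, 0.760000]
step 3: m = 0.682500, f(m) = 0.120116 > 0 → root in [0.682500, 0.760000]
step 4: m = 0.721250, f(m) = 0.057860 > 0 → root in [0.721250, 0.760000]
Midpoint of [0.721250, 0.760000] = 0.740625

0.740625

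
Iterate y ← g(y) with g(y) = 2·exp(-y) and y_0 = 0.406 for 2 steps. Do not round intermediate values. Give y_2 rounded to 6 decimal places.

0.527570

y_1 = g(0.406000) = 1.332620
y_2 = g(1.332620) = 0.527570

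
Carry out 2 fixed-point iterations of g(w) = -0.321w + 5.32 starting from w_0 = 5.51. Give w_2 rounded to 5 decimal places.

4.18004

w_1 = g(5.510000) = 3.551290
w_2 = g(3.551290) = 4.180036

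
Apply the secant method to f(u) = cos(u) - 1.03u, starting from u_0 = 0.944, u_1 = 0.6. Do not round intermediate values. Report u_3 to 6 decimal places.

0.726205

Secant update: u_(k+1) = u_k − f(u_k)·(u_k − u_(k-1))/(f(u_k) − f(u_(k-1))).
f(u_0) = -0.385767, f(u_1) = 0.207336
u_2 = 0.600000 - (0.207336)·(0.600000 - 0.944000)/(0.207336 - (-0.385767)) = 0.720255; f(u_2) = 0.009775
u_3 = 0.720255 - (0.009775)·(0.720255 - 0.600000)/(0.009775 - (0.207336)) = 0.726205; f(u_3) = -0.000291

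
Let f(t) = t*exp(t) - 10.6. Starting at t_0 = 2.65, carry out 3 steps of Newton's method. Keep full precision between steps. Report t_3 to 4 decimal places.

1.7858

f'(t) = (t+1)*exp(t)
t_0 = 2.650000: f = 26.908202, f' = 51.662241 → t_1 = 2.650000 - (26.908202)/(51.662241) = 2.129151
t_1 = 2.129151: f = 7.301330, f' = 26.309059 → t_2 = 2.129151 - (7.301330)/(26.309059) = 1.851630
t_2 = 1.851630: f = 1.195243, f' = 18.165437 → t_3 = 1.851630 - (1.195243)/(18.165437) = 1.785832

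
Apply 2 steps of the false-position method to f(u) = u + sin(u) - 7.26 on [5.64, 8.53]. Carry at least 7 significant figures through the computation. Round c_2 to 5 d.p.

f(5.640000) = -2.219747, f(8.530000) = 2.050070
step 1: c = 7.142422, f(c) = 0.639767 > 0 → new bracket [5.640000, 7.142422]
step 2: c = 6.806281, f(c) = 0.045846 > 0 → new bracket [5.640000, 6.806281]

6.80628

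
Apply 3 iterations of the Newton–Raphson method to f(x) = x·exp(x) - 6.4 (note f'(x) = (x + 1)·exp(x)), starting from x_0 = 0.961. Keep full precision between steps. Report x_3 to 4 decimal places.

Newton update: x ← x − f(x)/f'(x).
x_0 = 0.961000: f = -3.887649, f' = 5.126661 → x_1 = 0.961000 - (-3.887649)/(5.126661) = 1.719320
x_1 = 1.719320: f = 3.195062, f' = 15.175793 → x_2 = 1.719320 - (3.195062)/(15.175793) = 1.508783
x_2 = 1.508783: f = 0.421549, f' = 11.342774 → x_3 = 1.508783 - (0.421549)/(11.342774) = 1.471619

1.4716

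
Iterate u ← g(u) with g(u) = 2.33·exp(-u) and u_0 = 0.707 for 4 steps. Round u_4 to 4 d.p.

0.7653

u_1 = g(0.707000) = 1.148973
u_2 = g(1.148973) = 0.738522
u_3 = g(0.738522) = 1.113320
u_4 = g(1.113320) = 0.765327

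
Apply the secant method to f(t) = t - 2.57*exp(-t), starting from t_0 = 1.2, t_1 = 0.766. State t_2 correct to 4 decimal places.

Secant update: t_(k+1) = t_k − f(t_k)·(t_k − t_(k-1))/(f(t_k) − f(t_(k-1))).
f(t_0) = 0.425931, f(t_1) = -0.428713
t_2 = 0.766000 - (-0.428713)·(0.766000 - 1.200000)/(-0.428713 - (0.425931)) = 0.983706; f(t_2) = 0.022725

0.9837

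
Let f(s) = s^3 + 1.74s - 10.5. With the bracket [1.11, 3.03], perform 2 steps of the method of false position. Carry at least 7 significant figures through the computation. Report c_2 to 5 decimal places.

1.78660

f(1.110000) = -7.200969, f(3.030000) = 22.590327
step 1: c = 1.574091, f(c) = -3.860862 < 0 → new bracket [1.574091, 3.030000]
step 2: c = 1.786598, f(c) = -1.688623 < 0 → new bracket [1.786598, 3.030000]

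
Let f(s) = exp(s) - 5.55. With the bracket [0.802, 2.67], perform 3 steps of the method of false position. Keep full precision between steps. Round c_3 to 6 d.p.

1.643852

f(0.802000) = -3.320004, f(2.670000) = 8.889969
step 1: c = 1.309926, f(c) = -1.844099 < 0 → new bracket [1.309926, 2.670000]
step 2: c = 1.543585, f(c) = -0.868656 < 0 → new bracket [1.543585, 2.670000]
step 3: c = 1.643852, f(c) = -0.374934 < 0 → new bracket [1.643852, 2.670000]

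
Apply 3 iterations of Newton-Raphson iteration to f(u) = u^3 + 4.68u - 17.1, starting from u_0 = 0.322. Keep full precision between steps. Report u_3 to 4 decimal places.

f'(u) = 3u^2 + 4.68
u_0 = 0.322000: f = -15.559654, f' = 4.991052 → u_1 = 0.322000 - (-15.559654)/(4.991052) = 3.439510
u_1 = 3.439510: f = 39.687092, f' = 40.170684 → u_2 = 3.439510 - (39.687092)/(40.170684) = 2.451548
u_2 = 2.451548: f = 9.107269, f' = 22.710267 → u_3 = 2.451548 - (9.107269)/(22.710267) = 2.050528

2.0505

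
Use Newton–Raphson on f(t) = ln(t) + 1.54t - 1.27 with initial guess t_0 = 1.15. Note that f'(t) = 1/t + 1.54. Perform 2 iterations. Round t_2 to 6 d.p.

0.895957

Newton update: t ← t − f(t)/f'(t).
t_0 = 1.150000: f = 0.640762, f' = 2.409565 → t_1 = 1.150000 - (0.640762)/(2.409565) = 0.884076
t_1 = 0.884076: f = -0.031736, f' = 2.671125 → t_2 = 0.884076 - (-0.031736)/(2.671125) = 0.895957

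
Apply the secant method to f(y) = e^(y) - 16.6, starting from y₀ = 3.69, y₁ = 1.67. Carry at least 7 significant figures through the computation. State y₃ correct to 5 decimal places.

f(y_0) = 23.444847, f(y_1) = -11.287832
y_2 = 1.670000 - (-11.287832)·(1.670000 - 3.690000)/(-11.287832 - (23.444847)) = 2.326483; f(y_2) = -6.358140
y_3 = 2.326483 - (-6.358140)·(2.326483 - 1.670000)/(-6.358140 - (-11.287832)) = 3.173192; f(y_3) = 7.283594

3.17319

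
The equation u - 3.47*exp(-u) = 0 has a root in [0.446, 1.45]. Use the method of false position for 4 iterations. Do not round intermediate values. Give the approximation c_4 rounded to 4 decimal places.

1.1261

f(0.446000) = -1.775438, f(1.450000) = 0.636041
step 1: c = 1.185189, f(c) = 0.124451 > 0 → new bracket [0.446000, 1.185189]
step 2: c = 1.136769, f(c) = 0.023406 > 0 → new bracket [0.446000, 1.136769]
step 3: c = 1.127781, f(c) = 0.004366 > 0 → new bracket [0.446000, 1.127781]
step 4: c = 1.126109, f(c) = 0.000813 > 0 → new bracket [0.446000, 1.126109]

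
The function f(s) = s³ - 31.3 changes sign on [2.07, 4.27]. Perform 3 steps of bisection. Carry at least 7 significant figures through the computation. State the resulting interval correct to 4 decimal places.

f(2.070000) = -22.430257, f(4.270000) = 46.554483 (opposite signs)
step 1: m = 3.170000, f(m) = 0.555013 > 0 → root in [2.070000, 3.170000]
step 2: m = 2.620000, f(m) = -13.315272 < 0 → root in [2.620000, 3.170000]
step 3: m = 2.895000, f(m) = -7.036933 < 0 → root in [2.895000, 3.170000]

[2.8950, 3.1700]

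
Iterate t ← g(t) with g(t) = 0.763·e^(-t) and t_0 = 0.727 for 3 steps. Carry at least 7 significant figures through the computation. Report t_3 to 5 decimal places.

0.45016

t_1 = g(0.727000) = 0.368801
t_2 = g(0.368801) = 0.527662
t_3 = g(0.527662) = 0.450157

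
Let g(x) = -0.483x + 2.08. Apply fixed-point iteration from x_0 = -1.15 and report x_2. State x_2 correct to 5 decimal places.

x_1 = g(-1.150000) = 2.635450
x_2 = g(2.635450) = 0.807078

0.80708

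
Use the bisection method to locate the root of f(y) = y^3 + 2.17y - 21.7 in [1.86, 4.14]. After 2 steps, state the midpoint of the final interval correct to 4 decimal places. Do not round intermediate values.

2.7150

f(1.860000) = -11.228944, f(4.140000) = 58.241744 (opposite signs)
step 1: m = 3.000000, f(m) = 11.810000 > 0 → root in [1.860000, 3.000000]
step 2: m = 2.430000, f(m) = -2.077993 < 0 → root in [2.430000, 3.000000]
Midpoint of [2.430000, 3.000000] = 2.715000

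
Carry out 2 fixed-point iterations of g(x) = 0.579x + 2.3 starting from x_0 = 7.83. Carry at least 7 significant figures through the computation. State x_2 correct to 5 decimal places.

6.25664

x_1 = g(7.830000) = 6.833570
x_2 = g(6.833570) = 6.256637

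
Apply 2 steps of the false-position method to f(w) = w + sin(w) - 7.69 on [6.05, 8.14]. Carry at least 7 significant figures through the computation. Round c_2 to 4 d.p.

7.0450

f(6.050000) = -1.871078, f(8.140000) = 1.409375
step 1: c = 7.242077, f(c) = 0.370633 > 0 → new bracket [6.050000, 7.242077]
step 2: c = 7.044985, f(c) = 0.045210 > 0 → new bracket [6.050000, 7.044985]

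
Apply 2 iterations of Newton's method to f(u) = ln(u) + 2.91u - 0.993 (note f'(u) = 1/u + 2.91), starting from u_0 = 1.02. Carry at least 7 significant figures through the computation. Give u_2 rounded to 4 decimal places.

0.5473

u_0 = 1.020000: f = 1.995003, f' = 3.890392 → u_1 = 1.020000 - (1.995003)/(3.890392) = 0.507198
u_1 = 0.507198: f = -0.195910, f' = 4.881618 → u_2 = 0.507198 - (-0.195910)/(4.881618) = 0.547330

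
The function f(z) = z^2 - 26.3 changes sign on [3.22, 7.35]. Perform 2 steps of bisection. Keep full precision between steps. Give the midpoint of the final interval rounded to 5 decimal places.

f(3.220000) = -15.931600, f(7.350000) = 27.722500 (opposite signs)
step 1: m = 5.285000, f(m) = 1.631225 > 0 → root in [3.220000, 5.285000]
step 2: m = 4.252500, f(m) = -8.216244 < 0 → root in [4.252500, 5.285000]
Midpoint of [4.252500, 5.285000] = 4.768750

4.76875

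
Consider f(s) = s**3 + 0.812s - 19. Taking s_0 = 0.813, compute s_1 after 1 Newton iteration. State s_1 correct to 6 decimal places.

7.182613

f'(s) = 3s**2 + 0.812
s_0 = 0.813000: f = -17.802476, f' = 2.794907 → s_1 = 0.813000 - (-17.802476)/(2.794907) = 7.182613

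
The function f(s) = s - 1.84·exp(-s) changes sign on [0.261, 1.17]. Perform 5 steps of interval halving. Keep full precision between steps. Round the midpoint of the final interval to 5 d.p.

0.81492

f(0.261000) = -1.156317, f(1.170000) = 0.598925 (opposite signs)
step 1: m = 0.715500, f(m) = -0.184164 < 0 → root in [0.715500, 1.170000]
step 2: m = 0.942750, f(m) = 0.225969 > 0 → root in [0.715500, 0.942750]
step 3: m = 0.829125, f(m) = 0.026092 > 0 → root in [0.715500, 0.829125]
step 4: m = 0.772312, f(m) = -0.077664 < 0 → root in [0.772312, 0.829125]
step 5: m = 0.800719, f(m) = -0.025453 < 0 → root in [0.800719, 0.829125]
Midpoint of [0.800719, 0.829125] = 0.814922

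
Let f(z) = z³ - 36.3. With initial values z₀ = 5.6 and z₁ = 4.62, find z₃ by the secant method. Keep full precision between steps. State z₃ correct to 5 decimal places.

3.45902

f(z_0) = 139.316000, f(z_1) = 62.311128
z_2 = 4.620000 - (62.311128)·(4.620000 - 5.600000)/(62.311128 - (139.316000)) = 3.826999; f(z_2) = 19.749946
z_3 = 3.826999 - (19.749946)·(3.826999 - 4.620000)/(19.749946 - (62.311128)) = 3.459018; f(z_3) = 5.086484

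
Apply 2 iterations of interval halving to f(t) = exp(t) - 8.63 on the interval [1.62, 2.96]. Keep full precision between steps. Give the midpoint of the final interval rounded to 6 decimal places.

f(1.620000) = -3.576910, f(2.960000) = 10.667972 (opposite signs)
step 1: m = 2.290000, f(m) = 1.244938 > 0 → root in [1.620000, 2.290000]
step 2: m = 1.955000, f(m) = -1.566081 < 0 → root in [1.955000, 2.290000]
Midpoint of [1.955000, 2.290000] = 2.122500

2.122500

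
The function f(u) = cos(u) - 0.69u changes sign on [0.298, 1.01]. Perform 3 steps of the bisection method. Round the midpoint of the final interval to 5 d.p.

f(0.298000) = 0.750306, f(1.010000) = -0.165039 (opposite signs)
step 1: m = 0.654000, f(m) = 0.342397 > 0 → root in [0.654000, 1.010000]
step 2: m = 0.832000, f(m) = 0.099319 > 0 → root in [0.832000, 1.010000]
step 3: m = 0.921000, f(m) = -0.030466 < 0 → root in [0.832000, 0.921000]
Midpoint of [0.832000, 0.921000] = 0.876500

0.87650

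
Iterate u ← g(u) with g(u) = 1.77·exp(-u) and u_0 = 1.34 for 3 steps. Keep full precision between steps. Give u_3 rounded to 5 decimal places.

0.58128

u_1 = g(1.340000) = 0.463467
u_2 = g(0.463467) = 1.113505
u_3 = g(1.113505) = 0.581278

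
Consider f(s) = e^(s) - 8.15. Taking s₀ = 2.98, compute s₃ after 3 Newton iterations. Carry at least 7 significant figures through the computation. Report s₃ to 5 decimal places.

f'(s) = e^(s)
s_0 = 2.980000: f = 11.537817, f' = 19.687817 → s_1 = 2.980000 - (11.537817)/(19.687817) = 2.393962
s_1 = 2.393962: f = 2.806815, f' = 10.956815 → s_2 = 2.393962 - (2.806815)/(10.956815) = 2.137791
s_2 = 2.137791: f = 0.330682, f' = 8.480682 → s_3 = 2.137791 - (0.330682)/(8.480682) = 2.098798

2.09880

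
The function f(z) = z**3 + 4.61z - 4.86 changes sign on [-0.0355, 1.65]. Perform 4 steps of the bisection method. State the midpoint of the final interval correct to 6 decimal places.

f(-0.035500) = -5.023700, f(1.650000) = 7.238625 (opposite signs)
step 1: m = 0.807250, f(m) = -0.612531 < 0 → root in [0.807250, 1.650000]
step 2: m = 1.228625, f(m) = 2.658595 > 0 → root in [0.807250, 1.228625]
step 3: m = 1.017937, f(m) = 0.887475 > 0 → root in [0.807250, 1.017937]
step 4: m = 0.912594, f(m) = 0.107090 > 0 → root in [0.807250, 0.912594]
Midpoint of [0.807250, 0.912594] = 0.859922

0.859922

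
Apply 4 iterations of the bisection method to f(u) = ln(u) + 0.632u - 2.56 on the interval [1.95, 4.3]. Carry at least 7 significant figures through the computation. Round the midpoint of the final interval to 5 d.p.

2.61094

f(1.950000) = -0.659771, f(4.300000) = 1.616215 (opposite signs)
step 1: m = 3.125000, f(m) = 0.554434 > 0 → root in [1.950000, 3.125000]
step 2: m = 2.537500, f(m) = -0.025121 < 0 → root in [2.537500, 3.125000]
step 3: m = 2.831250, f(m) = 0.270068 > 0 → root in [2.537500, 2.831250]
step 4: m = 2.684375, f(m) = 0.123973 > 0 → root in [2.537500, 2.684375]
Midpoint of [2.537500, 2.684375] = 2.610938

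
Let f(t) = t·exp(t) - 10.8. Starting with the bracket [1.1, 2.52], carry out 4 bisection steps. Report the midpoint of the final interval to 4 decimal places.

1.7656

f(1.100000) = -7.495417, f(2.520000) = 20.520064 (opposite signs)
step 1: m = 1.810000, f(m) = 0.259910 > 0 → root in [1.100000, 1.810000]
step 2: m = 1.455000, f(m) = -4.566077 < 0 → root in [1.455000, 1.810000]
step 3: m = 1.632500, f(m) = -2.447068 < 0 → root in [1.632500, 1.810000]
step 4: m = 1.721250, f(m) = -1.175607 < 0 → root in [1.721250, 1.810000]
Midpoint of [1.721250, 1.810000] = 1.765625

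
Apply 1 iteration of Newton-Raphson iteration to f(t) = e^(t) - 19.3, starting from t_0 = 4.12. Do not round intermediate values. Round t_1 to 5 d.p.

3.43352

f'(t) = e^(t)
t_0 = 4.120000: f = 42.259242, f' = 61.559242 → t_1 = 4.120000 - (42.259242)/(61.559242) = 3.433519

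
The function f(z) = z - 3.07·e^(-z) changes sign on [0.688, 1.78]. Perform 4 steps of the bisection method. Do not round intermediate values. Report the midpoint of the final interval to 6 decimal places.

1.063375

f(0.688000) = -0.854921, f(1.780000) = 1.262281 (opposite signs)
step 1: m = 1.234000, f(m) = 0.340244 > 0 → root in [0.688000, 1.234000]
step 2: m = 0.961000, f(m) = -0.213306 < 0 → root in [0.961000, 1.234000]
step 3: m = 1.097500, f(m) = 0.073028 > 0 → root in [0.961000, 1.097500]
step 4: m = 1.029250, f(m) = -0.067584 < 0 → root in [1.029250, 1.097500]
Midpoint of [1.029250, 1.097500] = 1.063375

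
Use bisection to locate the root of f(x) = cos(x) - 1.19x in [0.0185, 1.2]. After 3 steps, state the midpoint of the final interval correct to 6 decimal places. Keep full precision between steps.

f(0.018500) = 0.977814, f(1.200000) = -1.065642 (opposite signs)
step 1: m = 0.609250, f(m) = 0.095070 > 0 → root in [0.609250, 1.200000]
step 2: m = 0.904625, f(m) = -0.458523 < 0 → root in [0.609250, 0.904625]
step 3: m = 0.756938, f(m) = -0.173813 < 0 → root in [0.609250, 0.756938]
Midpoint of [0.609250, 0.756938] = 0.683094

0.683094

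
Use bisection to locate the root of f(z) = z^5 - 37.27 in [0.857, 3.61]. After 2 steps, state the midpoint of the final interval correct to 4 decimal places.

f(0.857000) = -36.807721, f(3.610000) = 575.836626 (opposite signs)
step 1: m = 2.233500, f(m) = 18.311439 > 0 → root in [0.857000, 2.233500]
step 2: m = 1.545250, f(m) = -28.459638 < 0 → root in [1.545250, 2.233500]
Midpoint of [1.545250, 2.233500] = 1.889375

1.8894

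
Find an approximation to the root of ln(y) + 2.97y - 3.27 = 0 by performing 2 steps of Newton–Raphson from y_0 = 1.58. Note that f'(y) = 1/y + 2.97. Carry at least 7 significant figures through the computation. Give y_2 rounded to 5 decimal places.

y_0 = 1.580000: f = 1.880025, f' = 3.602911 → y_1 = 1.580000 - (1.880025)/(3.602911) = 1.058193
y_1 = 1.058193: f = -0.070605, f' = 3.915007 → y_2 = 1.058193 - (-0.070605)/(3.915007) = 1.076227

1.07623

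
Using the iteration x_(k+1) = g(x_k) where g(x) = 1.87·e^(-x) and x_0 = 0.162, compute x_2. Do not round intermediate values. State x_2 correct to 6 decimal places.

x_1 = g(0.162000) = 1.590325
x_2 = g(1.590325) = 0.381217

0.381217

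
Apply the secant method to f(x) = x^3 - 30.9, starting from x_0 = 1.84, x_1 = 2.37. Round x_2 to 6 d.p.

Secant update: x_(k+1) = x_k − f(x_k)·(x_k − x_(k-1))/(f(x_k) − f(x_(k-1))).
f(x_0) = -24.670496, f(x_1) = -17.587947
x_2 = 2.370000 - (-17.587947)·(2.370000 - 1.840000)/(-17.587947 - (-24.670496)) = 3.686138; f(x_2) = 19.185818

3.686138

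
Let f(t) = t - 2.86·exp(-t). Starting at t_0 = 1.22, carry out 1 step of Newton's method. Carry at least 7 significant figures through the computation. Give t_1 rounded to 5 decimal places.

f'(t) = 1 + 2.86·exp(-t)
t_0 = 1.220000: f = 0.375642, f' = 1.844358 → t_1 = 1.220000 - (0.375642)/(1.844358) = 1.016329

1.01633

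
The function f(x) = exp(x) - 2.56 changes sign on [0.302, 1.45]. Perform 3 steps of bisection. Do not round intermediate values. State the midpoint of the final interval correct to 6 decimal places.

0.947750

f(0.302000) = -1.207439, f(1.450000) = 1.703115 (opposite signs)
step 1: m = 0.876000, f(m) = -0.158725 < 0 → root in [0.876000, 1.450000]
step 2: m = 1.163000, f(m) = 0.639517 > 0 → root in [0.876000, 1.163000]
step 3: m = 1.019500, f(m) = 0.211809 > 0 → root in [0.876000, 1.019500]
Midpoint of [0.876000, 1.019500] = 0.947750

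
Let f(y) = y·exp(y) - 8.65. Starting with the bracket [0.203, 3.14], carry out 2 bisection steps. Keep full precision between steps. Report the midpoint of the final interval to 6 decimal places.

1.304375

f(0.203000) = -8.401310, f(3.140000) = 63.896142 (opposite signs)
step 1: m = 1.671500, f(m) = 0.242617 > 0 → root in [0.203000, 1.671500]
step 2: m = 0.937250, f(m) = -6.257247 < 0 → root in [0.937250, 1.671500]
Midpoint of [0.937250, 1.671500] = 1.304375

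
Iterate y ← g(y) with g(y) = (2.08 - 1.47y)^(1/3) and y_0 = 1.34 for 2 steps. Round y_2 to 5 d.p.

y_1 = g(1.340000) = 0.479432
y_2 = g(0.479432) = 1.112053

1.11205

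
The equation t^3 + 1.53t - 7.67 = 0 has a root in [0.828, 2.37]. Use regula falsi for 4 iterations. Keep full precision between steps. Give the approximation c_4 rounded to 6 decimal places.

f(0.828000) = -5.835496, f(2.370000) = 9.268153
step 1: c = 1.423772, f(c) = -2.605461 < 0 → new bracket [1.423772, 2.370000]
step 2: c = 1.631406, f(c) = -0.831988 < 0 → new bracket [1.631406, 2.370000]
step 3: c = 1.692247, f(c) = -0.234779 < 0 → new bracket [1.692247, 2.370000]
step 4: c = 1.708991, f(c) = -0.063878 < 0 → new bracket [1.708991, 2.370000]

1.708991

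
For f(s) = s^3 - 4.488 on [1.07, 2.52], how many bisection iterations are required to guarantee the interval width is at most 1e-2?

Initial width b − a = 2.52 − 1.07 = 1.450000.
After n steps the width is (b−a)/2^n; need (b−a)/2^n ≤ 1e-2.
So n ≥ log₂(1.450000/1e-2) = log₂(145.0000) ≈ 7.1799.
Hence n = 8.

8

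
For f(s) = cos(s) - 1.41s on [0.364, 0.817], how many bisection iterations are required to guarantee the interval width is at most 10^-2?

6

Initial width b − a = 0.817 − 0.364 = 0.453000.
After n steps the width is (b−a)/2^n; need (b−a)/2^n ≤ 10^-2.
So n ≥ log₂(0.453000/10^-2) = log₂(45.3000) ≈ 5.5014.
Hence n = 6.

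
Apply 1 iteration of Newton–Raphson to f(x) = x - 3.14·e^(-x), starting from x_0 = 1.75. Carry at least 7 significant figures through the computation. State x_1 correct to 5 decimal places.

f'(x) = 1 + 3.14·e^(-x)
x_0 = 1.750000: f = 1.204350, f' = 1.545650 → x_1 = 1.750000 - (1.204350)/(1.545650) = 0.970813

0.97081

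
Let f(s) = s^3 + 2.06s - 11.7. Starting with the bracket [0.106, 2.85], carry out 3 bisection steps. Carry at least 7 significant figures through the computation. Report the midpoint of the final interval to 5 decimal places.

1.99250

f(0.106000) = -11.480449, f(2.850000) = 17.320125 (opposite signs)
step 1: m = 1.478000, f(m) = -5.426653 < 0 → root in [1.478000, 2.850000]
step 2: m = 2.164000, f(m) = 2.891627 > 0 → root in [1.478000, 2.164000]
step 3: m = 1.821000, f(m) = -1.910229 < 0 → root in [1.821000, 2.164000]
Midpoint of [1.821000, 2.164000] = 1.992500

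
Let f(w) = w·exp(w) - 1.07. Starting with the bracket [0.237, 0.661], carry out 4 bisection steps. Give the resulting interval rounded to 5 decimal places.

[0.58150, 0.60800]

f(0.237000) = -0.769616, f(0.661000) = 0.210177 (opposite signs)
step 1: m = 0.449000, f(m) = -0.366532 < 0 → root in [0.449000, 0.661000]
step 2: m = 0.555000, f(m) = -0.103223 < 0 → root in [0.555000, 0.661000]
step 3: m = 0.608000, f(m) = 0.046747 > 0 → root in [0.555000, 0.608000]
step 4: m = 0.581500, f(m) = -0.029860 < 0 → root in [0.581500, 0.608000]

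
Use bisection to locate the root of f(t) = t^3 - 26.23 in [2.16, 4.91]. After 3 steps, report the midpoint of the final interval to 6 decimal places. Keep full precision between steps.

f(2.160000) = -16.152304, f(4.910000) = 92.140771 (opposite signs)
step 1: m = 3.535000, f(m) = 17.944155 > 0 → root in [2.160000, 3.535000]
step 2: m = 2.847500, f(m) = -3.141740 < 0 → root in [2.847500, 3.535000]
step 3: m = 3.191250, f(m) = 6.269934 > 0 → root in [2.847500, 3.191250]
Midpoint of [2.847500, 3.191250] = 3.019375

3.019375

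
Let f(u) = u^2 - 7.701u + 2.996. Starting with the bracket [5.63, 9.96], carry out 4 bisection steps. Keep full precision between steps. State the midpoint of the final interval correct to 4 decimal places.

7.3891

f(5.630000) = -8.663730, f(9.960000) = 25.495640 (opposite signs)
step 1: m = 7.795000, f(m) = 3.728730 > 0 → root in [5.630000, 7.795000]
step 2: m = 6.712500, f(m) = -3.639306 < 0 → root in [6.712500, 7.795000]
step 3: m = 7.253750, f(m) = -0.248240 < 0 → root in [7.253750, 7.795000]
step 4: m = 7.524375, f(m) = 1.667007 > 0 → root in [7.253750, 7.524375]
Midpoint of [7.253750, 7.524375] = 7.389062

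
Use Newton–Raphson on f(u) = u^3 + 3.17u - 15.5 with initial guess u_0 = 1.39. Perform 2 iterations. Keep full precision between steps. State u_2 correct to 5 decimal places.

2.09652

f'(u) = 3u^2 + 3.17
u_0 = 1.390000: f = -8.408081, f' = 8.966300 → u_1 = 1.390000 - (-8.408081)/(8.966300) = 2.327743
u_1 = 2.327743: f = 4.491550, f' = 19.425156 → u_2 = 2.327743 - (4.491550)/(19.425156) = 2.096519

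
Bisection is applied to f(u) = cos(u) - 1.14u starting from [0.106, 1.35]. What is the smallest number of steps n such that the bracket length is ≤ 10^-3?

Initial width b − a = 1.35 − 0.106 = 1.244000.
After n steps the width is (b−a)/2^n; need (b−a)/2^n ≤ 10^-3.
So n ≥ log₂(1.244000/10^-3) = log₂(1244.0000) ≈ 10.2808.
Hence n = 11.

11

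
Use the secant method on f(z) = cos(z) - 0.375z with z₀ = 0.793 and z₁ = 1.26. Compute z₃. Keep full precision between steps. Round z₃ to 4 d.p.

1.1321

f(z_0) = 0.404336, f(z_1) = -0.166683
z_2 = 1.260000 - (-0.166683)·(1.260000 - 0.793000)/(-0.166683 - (0.404336)) = 1.123681; f(z_2) = 0.010986
z_3 = 1.123681 - (0.010986)·(1.123681 - 1.260000)/(0.010986 - (-0.166683)) = 1.132110; f(z_3) = 0.000209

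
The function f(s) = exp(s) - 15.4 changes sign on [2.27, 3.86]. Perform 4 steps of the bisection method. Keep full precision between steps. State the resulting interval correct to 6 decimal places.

f(2.270000) = -5.720599, f(3.860000) = 32.065351 (opposite signs)
step 1: m = 3.065000, f(m) = 6.034462 > 0 → root in [2.270000, 3.065000]
step 2: m = 2.667500, f(m) = -0.996086 < 0 → root in [2.667500, 3.065000]
step 3: m = 2.866250, f(m) = 2.171003 > 0 → root in [2.667500, 2.866250]
step 4: m = 2.766875, f(m) = 0.508841 > 0 → root in [2.667500, 2.766875]

[2.667500, 2.766875]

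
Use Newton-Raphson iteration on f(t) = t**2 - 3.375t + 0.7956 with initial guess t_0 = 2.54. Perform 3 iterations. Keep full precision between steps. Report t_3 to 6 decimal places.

f'(t) = 2t - 3.375
t_0 = 2.540000: f = -1.325300, f' = 1.705000 → t_1 = 2.540000 - (-1.325300)/(1.705000) = 3.317302
t_1 = 3.317302: f = 0.604198, f' = 3.259604 → t_2 = 3.317302 - (0.604198)/(3.259604) = 3.131943
t_2 = 3.131943: f = 0.034358, f' = 2.888885 → t_3 = 3.131943 - (0.034358)/(2.888885) = 3.120049

3.120049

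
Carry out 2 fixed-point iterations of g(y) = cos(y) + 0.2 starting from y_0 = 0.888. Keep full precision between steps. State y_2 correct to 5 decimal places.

0.87416

y_1 = g(0.888000) = 0.830965
y_2 = g(0.830965) = 0.874163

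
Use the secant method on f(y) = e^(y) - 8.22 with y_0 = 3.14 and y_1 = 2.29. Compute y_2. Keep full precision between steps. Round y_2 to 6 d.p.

2.183665

Secant update: y_(k+1) = y_k − f(y_k)·(y_k − y_(k-1))/(f(y_k) − f(y_(k-1))).
f(y_0) = 14.883867, f(y_1) = 1.654938
y_2 = 2.290000 - (1.654938)·(2.290000 - 3.140000)/(1.654938 - (14.883867)) = 2.183665; f(y_2) = 0.658788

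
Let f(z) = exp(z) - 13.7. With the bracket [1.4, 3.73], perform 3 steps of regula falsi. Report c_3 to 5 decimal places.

False-position update: c = (a·f(b) − b·f(a))/(f(b) − f(a)); replace the endpoint whose sign matches f(c).
f(1.400000) = -9.644800, f(3.730000) = 27.979108
step 1: c = 1.997290, f(c) = -6.330941 < 0 → new bracket [1.997290, 3.730000]
step 2: c = 2.317012, f(c) = -3.554683 < 0 → new bracket [2.317012, 3.730000]
step 3: c = 2.476293, f(c) = -1.802921 < 0 → new bracket [2.476293, 3.730000]

2.47629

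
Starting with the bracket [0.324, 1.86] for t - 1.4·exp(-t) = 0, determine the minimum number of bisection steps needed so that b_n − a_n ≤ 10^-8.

Initial width b − a = 1.86 − 0.324 = 1.536000.
After n steps the width is (b−a)/2^n; need (b−a)/2^n ≤ 10^-8.
So n ≥ log₂(1.536000/10^-8) = log₂(153600000.0000) ≈ 27.1946.
Hence n = 28.

28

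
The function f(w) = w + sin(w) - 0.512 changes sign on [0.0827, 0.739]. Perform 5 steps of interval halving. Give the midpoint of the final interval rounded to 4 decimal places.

f(0.082700) = -0.346694, f(0.739000) = 0.900549 (opposite signs)
step 1: m = 0.410850, f(m) = 0.298239 > 0 → root in [0.082700, 0.410850]
step 2: m = 0.246775, f(m) = -0.020947 < 0 → root in [0.246775, 0.410850]
step 3: m = 0.328813, f(m) = 0.139732 > 0 → root in [0.246775, 0.328813]
step 4: m = 0.287794, f(m) = 0.059631 > 0 → root in [0.246775, 0.287794]
step 5: m = 0.267284, f(m) = 0.019398 > 0 → root in [0.246775, 0.267284]
Midpoint of [0.246775, 0.267284] = 0.257030

0.2570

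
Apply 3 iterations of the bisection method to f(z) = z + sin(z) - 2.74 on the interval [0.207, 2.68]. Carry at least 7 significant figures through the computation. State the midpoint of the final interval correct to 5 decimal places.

f(0.207000) = -2.327475, f(2.680000) = 0.385375 (opposite signs)
step 1: m = 1.443500, f(m) = -0.304591 < 0 → root in [1.443500, 2.680000]
step 2: m = 2.061750, f(m) = 0.203634 > 0 → root in [1.443500, 2.061750]
step 3: m = 1.752625, f(m) = -0.003860 < 0 → root in [1.752625, 2.061750]
Midpoint of [1.752625, 2.061750] = 1.907188

1.90719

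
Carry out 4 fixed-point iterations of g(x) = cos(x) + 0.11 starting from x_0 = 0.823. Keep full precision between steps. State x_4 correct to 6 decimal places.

x_1 = g(0.823000) = 0.790025
x_2 = g(0.790025) = 0.813828
x_3 = g(0.813828) = 0.796721
x_4 = g(0.796721) = 0.809055

0.809055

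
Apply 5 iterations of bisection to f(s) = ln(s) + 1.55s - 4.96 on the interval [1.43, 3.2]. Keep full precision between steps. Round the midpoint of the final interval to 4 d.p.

2.5639

f(1.430000) = -2.385826, f(3.200000) = 1.163151 (opposite signs)
step 1: m = 2.315000, f(m) = -0.532340 < 0 → root in [2.315000, 3.200000]
step 2: m = 2.757500, f(m) = 0.328449 > 0 → root in [2.315000, 2.757500]
step 3: m = 2.536250, f(m) = -0.098126 < 0 → root in [2.536250, 2.757500]
step 4: m = 2.646875, f(m) = 0.116036 > 0 → root in [2.536250, 2.646875]
step 5: m = 2.591563, f(m) = 0.009183 > 0 → root in [2.536250, 2.591563]
Midpoint of [2.536250, 2.591563] = 2.563906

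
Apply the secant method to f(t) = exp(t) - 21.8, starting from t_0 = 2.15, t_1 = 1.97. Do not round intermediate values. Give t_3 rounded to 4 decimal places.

f(t_0) = -13.215142, f(t_1) = -14.629324
t_2 = 1.970000 - (-14.629324)·(1.970000 - 2.150000)/(-14.629324 - (-13.215142)) = 3.832051; f(t_2) = 24.357090
t_3 = 3.832051 - (24.357090)·(3.832051 - 1.970000)/(24.357090 - (-14.629324)) = 2.668719; f(t_3) = -7.378519

2.6687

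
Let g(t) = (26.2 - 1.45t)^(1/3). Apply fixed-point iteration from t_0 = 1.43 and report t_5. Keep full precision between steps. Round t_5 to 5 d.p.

2.80751

t_1 = g(1.430000) = 2.889558
t_2 = g(2.889558) = 2.802470
t_3 = g(2.802470) = 2.807819
t_4 = g(2.807819) = 2.807491
t_5 = g(2.807491) = 2.807511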